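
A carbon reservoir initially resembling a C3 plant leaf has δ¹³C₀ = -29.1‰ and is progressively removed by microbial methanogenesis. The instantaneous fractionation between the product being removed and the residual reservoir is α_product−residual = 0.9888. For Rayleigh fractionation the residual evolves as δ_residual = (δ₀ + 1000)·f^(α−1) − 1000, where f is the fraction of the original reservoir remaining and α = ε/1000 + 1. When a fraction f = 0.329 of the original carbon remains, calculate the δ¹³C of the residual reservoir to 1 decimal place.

-16.9‰

Rayleigh residual: δ_res = (δ₀ + 1000)·f^(α−1) − 1000
α − 1 = -0.01120
f^(α−1) = 0.329^(-0.01120) = 1.012529
δ_res = (-29.1 + 1000) × 1.012529 − 1000 = 983.064 − 1000 = -16.94‰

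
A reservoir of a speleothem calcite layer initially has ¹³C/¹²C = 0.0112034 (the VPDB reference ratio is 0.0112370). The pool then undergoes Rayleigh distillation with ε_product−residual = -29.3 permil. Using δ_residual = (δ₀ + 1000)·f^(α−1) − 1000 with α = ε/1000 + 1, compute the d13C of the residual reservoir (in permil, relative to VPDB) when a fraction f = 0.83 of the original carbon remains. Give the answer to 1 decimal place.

2.5 permil

δ₀ = (0.0112034/0.0112370 − 1)×1000 = (0.997010 − 1)×1000 = -2.990 permil
α − 1 = ε/1000 = -0.0293
f^(α−1) = 0.83^(-0.0293) = 1.005474
δ_res = (-2.990 + 1000) × 1.005474 − 1000 = 1002.468 − 1000 = 2.47 permil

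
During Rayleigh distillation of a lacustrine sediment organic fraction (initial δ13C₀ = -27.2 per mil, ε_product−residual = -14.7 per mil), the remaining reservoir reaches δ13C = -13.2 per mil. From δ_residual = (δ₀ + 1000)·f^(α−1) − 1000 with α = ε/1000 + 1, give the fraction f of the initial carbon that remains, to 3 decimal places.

0.378

α − 1 = ε/1000 = -0.0147
(δ_res + 1000)/(δ₀ + 1000) = (-13.2 + 1000)/(-27.2 + 1000) = 986.8/972.8 = 1.014391
f = 1.014391^(1/-0.0147) = exp(ln(1.014391)/-0.0147) = exp(0.01429/-0.0147)
f = exp(-0.9720) = 0.3783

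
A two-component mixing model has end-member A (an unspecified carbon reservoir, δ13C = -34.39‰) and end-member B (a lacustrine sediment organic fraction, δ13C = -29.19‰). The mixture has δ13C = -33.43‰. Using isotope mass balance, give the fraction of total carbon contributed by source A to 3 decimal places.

δ_mix = f_A·δ_A + (1 − f_A)·δ_B  ⇒  f_A = (δ_mix − δ_B)/(δ_A − δ_B)
f_A = (-33.43 − (-29.19)) / (-34.39 − (-29.19))
f_A = -4.24 / -5.20 = 0.8154

0.815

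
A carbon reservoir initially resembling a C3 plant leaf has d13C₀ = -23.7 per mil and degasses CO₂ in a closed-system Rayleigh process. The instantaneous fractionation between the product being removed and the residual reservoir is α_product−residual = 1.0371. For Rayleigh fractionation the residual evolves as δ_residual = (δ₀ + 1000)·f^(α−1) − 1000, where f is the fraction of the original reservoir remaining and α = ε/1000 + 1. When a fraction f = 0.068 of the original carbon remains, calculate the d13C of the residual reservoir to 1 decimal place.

Rayleigh residual: δ_res = (δ₀ + 1000)·f^(α−1) − 1000
α − 1 = 0.03710
f^(α−1) = 0.068^(0.03710) = 0.905078
δ_res = (-23.7 + 1000) × 0.905078 − 1000 = 883.628 − 1000 = -116.37 per mil

-116.4 per mil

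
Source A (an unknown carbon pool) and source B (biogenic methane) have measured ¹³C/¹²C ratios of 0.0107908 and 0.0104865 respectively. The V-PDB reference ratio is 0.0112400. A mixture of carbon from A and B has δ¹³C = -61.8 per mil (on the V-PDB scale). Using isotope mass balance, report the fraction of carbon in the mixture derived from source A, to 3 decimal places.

δ_A = (0.0107908/0.0112400 − 1)×1000 = (0.960036 − 1)×1000 = -39.964 per mil
δ_B = (0.0104865/0.0112400 − 1)×1000 = (0.932963 − 1)×1000 = -67.037 per mil
f_A = (δ_mix − δ_B)/(δ_A − δ_B) = (-61.8 − (-67.037))/(-39.964 − (-67.037))
f_A = 5.237 / 27.073 = 0.1935

0.193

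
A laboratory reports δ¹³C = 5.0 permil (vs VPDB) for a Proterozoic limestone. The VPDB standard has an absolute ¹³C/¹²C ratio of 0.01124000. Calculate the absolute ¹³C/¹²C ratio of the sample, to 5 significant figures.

R_sample = R_standard × (δ¹³C/1000 + 1)
R_sample = 0.01124000 × (5.0/1000 + 1) = 0.01124000 × 1.005000
R_sample = 0.0112962

0.011296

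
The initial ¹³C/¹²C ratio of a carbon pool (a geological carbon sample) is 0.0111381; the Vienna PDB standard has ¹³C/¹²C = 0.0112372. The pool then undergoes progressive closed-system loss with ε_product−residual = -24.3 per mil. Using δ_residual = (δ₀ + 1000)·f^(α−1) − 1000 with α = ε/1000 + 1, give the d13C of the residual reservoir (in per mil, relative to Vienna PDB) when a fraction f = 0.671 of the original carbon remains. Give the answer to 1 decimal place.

0.8 per mil

δ₀ = (0.0111381/0.0112372 − 1)×1000 = (0.991181 − 1)×1000 = -8.819 per mil
α − 1 = ε/1000 = -0.0243
f^(α−1) = 0.671^(-0.0243) = 1.009743
δ_res = (-8.819 + 1000) × 1.009743 − 1000 = 1000.838 − 1000 = 0.84 per mil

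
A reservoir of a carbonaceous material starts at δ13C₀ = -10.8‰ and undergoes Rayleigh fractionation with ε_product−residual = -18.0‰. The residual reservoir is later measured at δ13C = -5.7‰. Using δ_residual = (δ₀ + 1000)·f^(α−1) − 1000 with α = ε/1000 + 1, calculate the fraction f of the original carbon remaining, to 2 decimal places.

α − 1 = ε/1000 = -0.0180
(δ_res + 1000)/(δ₀ + 1000) = (-5.7 + 1000)/(-10.8 + 1000) = 994.3/989.2 = 1.005156
f = 1.005156^(1/-0.0180) = exp(ln(1.005156)/-0.0180) = exp(0.00514/-0.0180)
f = exp(-0.2857) = 0.7515

0.75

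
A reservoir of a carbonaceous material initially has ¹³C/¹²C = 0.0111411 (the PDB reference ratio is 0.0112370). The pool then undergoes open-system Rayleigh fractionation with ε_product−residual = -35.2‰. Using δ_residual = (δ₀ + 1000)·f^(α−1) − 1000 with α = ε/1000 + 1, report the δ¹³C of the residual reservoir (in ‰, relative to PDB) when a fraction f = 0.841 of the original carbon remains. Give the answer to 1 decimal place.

δ₀ = (0.0111411/0.0112370 − 1)×1000 = (0.991466 − 1)×1000 = -8.534‰
α − 1 = ε/1000 = -0.0352
f^(α−1) = 0.841^(-0.0352) = 1.006114
δ_res = (-8.534 + 1000) × 1.006114 − 1000 = 997.527 − 1000 = -2.47‰

-2.5‰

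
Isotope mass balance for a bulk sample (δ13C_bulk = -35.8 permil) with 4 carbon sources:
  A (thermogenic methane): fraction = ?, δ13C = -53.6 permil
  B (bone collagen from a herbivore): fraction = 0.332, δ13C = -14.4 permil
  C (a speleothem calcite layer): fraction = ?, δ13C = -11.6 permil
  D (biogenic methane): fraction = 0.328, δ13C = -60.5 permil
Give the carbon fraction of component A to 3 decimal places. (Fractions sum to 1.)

0.172

Let f_A and f_C be the unknown fractions; fractions sum to 1 so f_A + f_C = 0.340.
Mass balance: Σ fᵢ·δᵢ = δ_bulk ⇒ f_A·(-53.6) + f_C·(-11.6) = -35.8 − (-24.625) = -11.175
Substitute f_C = 0.340 − f_A:
f_A·(-53.6 − -11.6) = -11.175 − 0.340×(-11.6) = -7.231
f_A = -7.231 / -42.0 = 0.1722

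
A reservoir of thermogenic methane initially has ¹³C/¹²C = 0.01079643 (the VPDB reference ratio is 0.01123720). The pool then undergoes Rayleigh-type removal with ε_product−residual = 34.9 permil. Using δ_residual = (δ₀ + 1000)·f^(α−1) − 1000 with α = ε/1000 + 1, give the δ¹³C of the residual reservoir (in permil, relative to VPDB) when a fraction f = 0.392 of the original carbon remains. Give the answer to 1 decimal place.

-70.1 permil

δ₀ = (0.01079643/0.01123720 − 1)×1000 = (0.960776 − 1)×1000 = -39.224 permil
α − 1 = ε/1000 = 0.0349
f^(α−1) = 0.392^(0.0349) = 0.967845
δ_res = (-39.224 + 1000) × 0.967845 − 1000 = 929.882 − 1000 = -70.12 permil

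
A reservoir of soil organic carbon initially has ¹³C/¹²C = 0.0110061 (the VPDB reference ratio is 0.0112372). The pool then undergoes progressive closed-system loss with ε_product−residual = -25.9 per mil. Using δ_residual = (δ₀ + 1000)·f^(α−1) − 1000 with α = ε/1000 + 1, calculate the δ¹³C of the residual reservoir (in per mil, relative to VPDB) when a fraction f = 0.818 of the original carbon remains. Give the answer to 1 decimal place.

-15.5 per mil

δ₀ = (0.0110061/0.0112372 − 1)×1000 = (0.979434 − 1)×1000 = -20.566 per mil
α − 1 = ε/1000 = -0.0259
f^(α−1) = 0.818^(-0.0259) = 1.005217
δ_res = (-20.566 + 1000) × 1.005217 − 1000 = 984.544 − 1000 = -15.46 per mil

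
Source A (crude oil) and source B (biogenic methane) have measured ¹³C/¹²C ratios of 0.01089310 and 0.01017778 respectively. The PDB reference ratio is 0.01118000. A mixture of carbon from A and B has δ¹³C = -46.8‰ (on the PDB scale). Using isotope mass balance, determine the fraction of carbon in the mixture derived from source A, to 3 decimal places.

δ_A = (0.01089310/0.01118000 − 1)×1000 = (0.974338 − 1)×1000 = -25.662‰
δ_B = (0.01017778/0.01118000 − 1)×1000 = (0.910356 − 1)×1000 = -89.644‰
f_A = (δ_mix − δ_B)/(δ_A − δ_B) = (-46.8 − (-89.644))/(-25.662 − (-89.644))
f_A = 42.844 / 63.982 = 0.6696

0.670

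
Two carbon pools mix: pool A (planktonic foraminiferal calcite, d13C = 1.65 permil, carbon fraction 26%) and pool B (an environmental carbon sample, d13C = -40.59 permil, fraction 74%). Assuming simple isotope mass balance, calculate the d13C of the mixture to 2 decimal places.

δ_mix = f_A·δ_A + f_B·δ_B
δ_mix = 0.26 × (1.65) + 0.74 × (-40.59)
δ_mix = 0.429 + -30.037 = -29.608 permil

-29.61 permil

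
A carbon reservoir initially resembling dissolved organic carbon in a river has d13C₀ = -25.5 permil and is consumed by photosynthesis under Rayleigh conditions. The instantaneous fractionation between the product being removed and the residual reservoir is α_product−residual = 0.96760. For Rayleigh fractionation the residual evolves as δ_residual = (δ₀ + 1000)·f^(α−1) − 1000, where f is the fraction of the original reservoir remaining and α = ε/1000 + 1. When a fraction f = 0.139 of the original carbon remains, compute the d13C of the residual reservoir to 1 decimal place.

Rayleigh residual: δ_res = (δ₀ + 1000)·f^(α−1) − 1000
α − 1 = -0.03240
f^(α−1) = 0.139^(-0.03240) = 1.066022
δ_res = (-25.5 + 1000) × 1.066022 − 1000 = 1038.839 − 1000 = 38.84 permil

38.8 permil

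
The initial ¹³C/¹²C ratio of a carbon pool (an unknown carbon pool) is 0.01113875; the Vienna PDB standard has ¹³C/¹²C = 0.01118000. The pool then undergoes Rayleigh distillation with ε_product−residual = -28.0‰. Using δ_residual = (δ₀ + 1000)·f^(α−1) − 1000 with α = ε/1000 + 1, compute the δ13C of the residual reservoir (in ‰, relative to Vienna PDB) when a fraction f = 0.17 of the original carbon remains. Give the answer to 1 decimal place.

δ₀ = (0.01113875/0.01118000 − 1)×1000 = (0.996310 − 1)×1000 = -3.690‰
α − 1 = ε/1000 = -0.0280
f^(α−1) = 0.17^(-0.0280) = 1.050866
δ_res = (-3.690 + 1000) × 1.050866 − 1000 = 1046.989 − 1000 = 46.99‰

47.0‰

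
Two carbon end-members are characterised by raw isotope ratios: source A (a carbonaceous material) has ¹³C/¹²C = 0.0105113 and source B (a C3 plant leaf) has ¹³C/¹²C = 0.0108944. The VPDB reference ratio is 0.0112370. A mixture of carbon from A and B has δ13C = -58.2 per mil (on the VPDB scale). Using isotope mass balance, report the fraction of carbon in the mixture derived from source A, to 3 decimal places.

0.813

δ_A = (0.0105113/0.0112370 − 1)×1000 = (0.935419 − 1)×1000 = -64.581 per mil
δ_B = (0.0108944/0.0112370 − 1)×1000 = (0.969511 − 1)×1000 = -30.489 per mil
f_A = (δ_mix − δ_B)/(δ_A − δ_B) = (-58.2 − (-30.489))/(-64.581 − (-30.489))
f_A = -27.711 / -34.093 = 0.8128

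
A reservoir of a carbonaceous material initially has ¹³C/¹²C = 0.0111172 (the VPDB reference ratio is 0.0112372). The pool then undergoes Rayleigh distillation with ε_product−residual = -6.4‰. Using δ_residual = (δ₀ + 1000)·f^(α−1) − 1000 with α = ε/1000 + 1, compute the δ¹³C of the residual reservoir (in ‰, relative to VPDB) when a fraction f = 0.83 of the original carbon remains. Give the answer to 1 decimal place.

δ₀ = (0.0111172/0.0112372 − 1)×1000 = (0.989321 − 1)×1000 = -10.679‰
α − 1 = ε/1000 = -0.0064
f^(α−1) = 0.83^(-0.0064) = 1.001193
δ_res = (-10.679 + 1000) × 1.001193 − 1000 = 990.502 − 1000 = -9.50‰

-9.5‰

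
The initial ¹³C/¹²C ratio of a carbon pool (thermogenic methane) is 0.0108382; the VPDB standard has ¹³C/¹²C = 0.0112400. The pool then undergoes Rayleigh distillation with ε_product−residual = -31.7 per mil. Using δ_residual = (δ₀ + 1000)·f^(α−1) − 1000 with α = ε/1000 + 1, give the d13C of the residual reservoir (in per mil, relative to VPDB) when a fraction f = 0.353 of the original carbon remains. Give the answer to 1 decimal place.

δ₀ = (0.0108382/0.0112400 − 1)×1000 = (0.964253 − 1)×1000 = -35.747 per mil
α − 1 = ε/1000 = -0.0317
f^(α−1) = 0.353^(-0.0317) = 1.033560
δ_res = (-35.747 + 1000) × 1.033560 − 1000 = 996.613 − 1000 = -3.39 per mil

-3.4 per mil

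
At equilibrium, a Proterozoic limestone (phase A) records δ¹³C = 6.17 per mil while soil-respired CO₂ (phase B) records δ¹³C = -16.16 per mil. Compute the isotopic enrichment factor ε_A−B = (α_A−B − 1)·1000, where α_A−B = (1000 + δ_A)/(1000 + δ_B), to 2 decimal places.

22.70 per mil

α_A−B = (1000 + 6.17) / (1000 + -16.16) = 1006.17 / 983.84 = 1.022697
ε_A−B = (1.022697 − 1) × 1000 = 22.697 per mil
(The approximation ε ≈ δ_A − δ_B would give 22.33 per mil.)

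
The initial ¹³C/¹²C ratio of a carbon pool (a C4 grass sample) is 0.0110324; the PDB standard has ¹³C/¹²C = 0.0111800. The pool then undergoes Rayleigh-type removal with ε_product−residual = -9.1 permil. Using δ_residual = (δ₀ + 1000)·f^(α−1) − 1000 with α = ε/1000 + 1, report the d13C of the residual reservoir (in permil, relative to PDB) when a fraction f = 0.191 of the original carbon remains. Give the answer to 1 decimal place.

δ₀ = (0.0110324/0.0111800 − 1)×1000 = (0.986798 − 1)×1000 = -13.202 permil
α − 1 = ε/1000 = -0.0091
f^(α−1) = 0.191^(-0.0091) = 1.015179
δ_res = (-13.202 + 1000) × 1.015179 − 1000 = 1001.776 − 1000 = 1.78 permil

1.8 permil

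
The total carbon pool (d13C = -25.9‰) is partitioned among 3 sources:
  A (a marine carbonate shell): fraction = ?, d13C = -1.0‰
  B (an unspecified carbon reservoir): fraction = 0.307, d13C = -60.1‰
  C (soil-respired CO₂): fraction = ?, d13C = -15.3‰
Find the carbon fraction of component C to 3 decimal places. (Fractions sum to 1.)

0.472

Let f_C and f_A be the unknown fractions; fractions sum to 1 so f_C + f_A = 0.693.
Mass balance: Σ fᵢ·δᵢ = δ_bulk ⇒ f_C·(-15.3) + f_A·(-1.0) = -25.9 − (-18.451) = -7.449
Substitute f_A = 0.693 − f_C:
f_C·(-15.3 − -1.0) = -7.449 − 0.693×(-1.0) = -6.756
f_C = -6.756 / -14.3 = 0.4725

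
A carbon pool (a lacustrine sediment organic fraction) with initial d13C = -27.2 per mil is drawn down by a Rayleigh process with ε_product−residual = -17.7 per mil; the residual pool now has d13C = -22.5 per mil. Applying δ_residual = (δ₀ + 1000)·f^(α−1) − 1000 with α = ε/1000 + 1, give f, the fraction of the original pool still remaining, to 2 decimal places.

0.76

α − 1 = ε/1000 = -0.0177
(δ_res + 1000)/(δ₀ + 1000) = (-22.5 + 1000)/(-27.2 + 1000) = 977.5/972.8 = 1.004831
f = 1.004831^(1/-0.0177) = exp(ln(1.004831)/-0.0177) = exp(0.00482/-0.0177)
f = exp(-0.2723) = 0.7616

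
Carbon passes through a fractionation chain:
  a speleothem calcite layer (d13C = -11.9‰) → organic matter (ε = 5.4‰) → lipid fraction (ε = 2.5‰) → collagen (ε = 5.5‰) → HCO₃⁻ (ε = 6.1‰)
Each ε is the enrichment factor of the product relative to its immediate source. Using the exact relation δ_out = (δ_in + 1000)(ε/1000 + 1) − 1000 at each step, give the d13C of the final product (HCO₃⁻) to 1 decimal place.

step 1: δ = (-11.90 + 1000)·(5.4/1000 + 1) − 1000 = -6.56‰
step 2: δ = (-6.56 + 1000)·(2.5/1000 + 1) − 1000 = -4.08‰
step 3: δ = (-4.08 + 1000)·(5.5/1000 + 1) − 1000 = 1.40‰
step 4: δ = (1.40 + 1000)·(6.1/1000 + 1) − 1000 = 7.51‰

7.5‰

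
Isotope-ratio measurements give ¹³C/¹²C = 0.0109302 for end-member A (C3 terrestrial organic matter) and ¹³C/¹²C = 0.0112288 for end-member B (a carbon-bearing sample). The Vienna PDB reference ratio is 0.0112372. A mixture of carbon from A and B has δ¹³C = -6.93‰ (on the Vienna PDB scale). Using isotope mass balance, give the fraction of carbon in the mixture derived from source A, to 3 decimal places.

δ_A = (0.0109302/0.0112372 − 1)×1000 = (0.972680 − 1)×1000 = -27.320‰
δ_B = (0.0112288/0.0112372 − 1)×1000 = (0.999252 − 1)×1000 = -0.748‰
f_A = (δ_mix − δ_B)/(δ_A − δ_B) = (-6.93 − (-0.748))/(-27.320 − (-0.748))
f_A = -6.182 / -26.572 = 0.2327

0.233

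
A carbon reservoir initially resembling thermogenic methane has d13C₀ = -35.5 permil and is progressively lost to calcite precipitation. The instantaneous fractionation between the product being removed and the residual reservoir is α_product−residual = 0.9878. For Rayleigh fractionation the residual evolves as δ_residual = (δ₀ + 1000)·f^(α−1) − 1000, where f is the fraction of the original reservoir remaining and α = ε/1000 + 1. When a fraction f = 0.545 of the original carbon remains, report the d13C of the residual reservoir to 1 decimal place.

Rayleigh residual: δ_res = (δ₀ + 1000)·f^(α−1) − 1000
α − 1 = -0.01220
f^(α−1) = 0.545^(-0.01220) = 1.007433
δ_res = (-35.5 + 1000) × 1.007433 − 1000 = 971.669 − 1000 = -28.33 permil

-28.3 permil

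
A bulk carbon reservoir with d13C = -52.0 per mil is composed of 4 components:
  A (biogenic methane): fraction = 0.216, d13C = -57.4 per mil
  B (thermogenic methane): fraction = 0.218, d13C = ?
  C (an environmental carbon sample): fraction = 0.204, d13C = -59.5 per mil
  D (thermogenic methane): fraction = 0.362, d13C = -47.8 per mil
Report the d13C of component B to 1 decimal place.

Isotope mass balance: δ_bulk = Σ fᵢ·δᵢ.
-52.0 = 0.216×(-57.4) + 0.218×δ_B + 0.204×(-59.5) + 0.362×(-47.8)
0.218·δ_B = -52.0 − (-41.840) = -10.160
δ_B = -10.160 / 0.218 = -46.61 per mil

-46.6 per mil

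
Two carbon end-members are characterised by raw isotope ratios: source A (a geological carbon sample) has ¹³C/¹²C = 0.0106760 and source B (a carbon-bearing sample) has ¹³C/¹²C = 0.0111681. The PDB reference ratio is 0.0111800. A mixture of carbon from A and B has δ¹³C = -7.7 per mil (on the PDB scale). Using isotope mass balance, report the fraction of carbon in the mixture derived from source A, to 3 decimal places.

0.151

δ_A = (0.0106760/0.0111800 − 1)×1000 = (0.954919 − 1)×1000 = -45.081 per mil
δ_B = (0.0111681/0.0111800 − 1)×1000 = (0.998936 − 1)×1000 = -1.064 per mil
f_A = (δ_mix − δ_B)/(δ_A − δ_B) = (-7.7 − (-1.064))/(-45.081 − (-1.064))
f_A = -6.636 / -44.016 = 0.1508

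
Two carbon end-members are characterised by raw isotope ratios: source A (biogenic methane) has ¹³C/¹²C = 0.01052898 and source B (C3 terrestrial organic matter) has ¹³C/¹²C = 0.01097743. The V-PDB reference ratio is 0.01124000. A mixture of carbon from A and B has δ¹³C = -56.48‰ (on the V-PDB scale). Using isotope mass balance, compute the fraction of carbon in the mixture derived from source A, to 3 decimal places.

0.830

δ_A = (0.01052898/0.01124000 − 1)×1000 = (0.936742 − 1)×1000 = -63.258‰
δ_B = (0.01097743/0.01124000 − 1)×1000 = (0.976640 − 1)×1000 = -23.360‰
f_A = (δ_mix − δ_B)/(δ_A − δ_B) = (-56.48 − (-23.360))/(-63.258 − (-23.360))
f_A = -33.120 / -39.898 = 0.8301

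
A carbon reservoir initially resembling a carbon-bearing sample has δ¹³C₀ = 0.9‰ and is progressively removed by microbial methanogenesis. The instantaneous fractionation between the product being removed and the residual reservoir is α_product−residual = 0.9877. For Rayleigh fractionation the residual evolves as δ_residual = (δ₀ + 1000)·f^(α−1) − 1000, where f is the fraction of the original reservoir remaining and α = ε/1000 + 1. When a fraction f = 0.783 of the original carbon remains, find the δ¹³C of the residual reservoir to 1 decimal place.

Rayleigh residual: δ_res = (δ₀ + 1000)·f^(α−1) − 1000
α − 1 = -0.01230
f^(α−1) = 0.783^(-0.01230) = 1.003013
δ_res = (0.9 + 1000) × 1.003013 − 1000 = 1003.916 − 1000 = 3.92‰

3.9‰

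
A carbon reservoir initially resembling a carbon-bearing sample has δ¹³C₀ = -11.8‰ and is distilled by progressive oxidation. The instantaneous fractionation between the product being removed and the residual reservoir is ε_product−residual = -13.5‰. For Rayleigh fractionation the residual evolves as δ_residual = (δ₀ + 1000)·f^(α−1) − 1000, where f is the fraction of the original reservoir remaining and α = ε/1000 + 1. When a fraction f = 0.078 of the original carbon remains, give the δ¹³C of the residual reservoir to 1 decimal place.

Rayleigh residual: δ_res = (δ₀ + 1000)·f^(α−1) − 1000
α = ε/1000 + 1 = 0.98650, so α − 1 = -0.01350
f^(α−1) = 0.078^(-0.01350) = 1.035039
δ_res = (-11.8 + 1000) × 1.035039 − 1000 = 1022.826 − 1000 = 22.83‰

22.8‰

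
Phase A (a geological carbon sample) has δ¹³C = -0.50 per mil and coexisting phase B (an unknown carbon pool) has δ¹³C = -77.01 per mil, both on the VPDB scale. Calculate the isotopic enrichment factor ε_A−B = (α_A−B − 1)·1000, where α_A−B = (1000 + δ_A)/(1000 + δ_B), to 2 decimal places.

α_A−B = (1000 + -0.50) / (1000 + -77.01) = 999.50 / 922.99 = 1.082894
ε_A−B = (1.082894 − 1) × 1000 = 82.894 per mil
(The approximation ε ≈ δ_A − δ_B would give 76.51 per mil.)

82.89 per mil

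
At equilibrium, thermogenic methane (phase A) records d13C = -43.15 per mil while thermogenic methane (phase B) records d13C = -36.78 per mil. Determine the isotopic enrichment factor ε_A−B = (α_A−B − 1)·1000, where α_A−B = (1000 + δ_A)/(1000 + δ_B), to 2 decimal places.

α_A−B = (1000 + -43.15) / (1000 + -36.78) = 956.85 / 963.22 = 0.993387
ε_A−B = (0.993387 − 1) × 1000 = -6.613 per mil
(The approximation ε ≈ δ_A − δ_B would give -6.37 per mil.)

-6.61 per mil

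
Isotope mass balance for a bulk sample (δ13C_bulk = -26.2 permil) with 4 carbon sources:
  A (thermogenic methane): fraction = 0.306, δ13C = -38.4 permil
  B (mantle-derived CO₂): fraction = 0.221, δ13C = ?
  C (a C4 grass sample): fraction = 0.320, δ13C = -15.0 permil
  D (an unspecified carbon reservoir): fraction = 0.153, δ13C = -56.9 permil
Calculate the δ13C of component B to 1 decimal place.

-4.3 permil

Isotope mass balance: δ_bulk = Σ fᵢ·δᵢ.
-26.2 = 0.306×(-38.4) + 0.221×δ_B + 0.320×(-15.0) + 0.153×(-56.9)
0.221·δ_B = -26.2 − (-25.256) = -0.944
δ_B = -0.944 / 0.221 = -4.27 permil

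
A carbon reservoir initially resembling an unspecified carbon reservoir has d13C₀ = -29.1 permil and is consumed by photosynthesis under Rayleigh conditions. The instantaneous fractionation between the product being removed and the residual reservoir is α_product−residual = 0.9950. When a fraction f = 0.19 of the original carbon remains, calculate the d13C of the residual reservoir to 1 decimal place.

Rayleigh residual: δ_res = (δ₀ + 1000)·f^(α−1) − 1000
α − 1 = -0.00500
f^(α−1) = 0.19^(-0.00500) = 1.008338
δ_res = (-29.1 + 1000) × 1.008338 − 1000 = 978.996 − 1000 = -21.00 permil

-21.0 permil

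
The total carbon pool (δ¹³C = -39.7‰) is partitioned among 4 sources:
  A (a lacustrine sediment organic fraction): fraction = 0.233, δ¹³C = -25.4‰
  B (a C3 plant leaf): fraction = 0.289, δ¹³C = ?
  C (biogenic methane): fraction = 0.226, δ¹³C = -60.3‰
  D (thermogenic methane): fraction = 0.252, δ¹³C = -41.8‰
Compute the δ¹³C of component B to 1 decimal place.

-33.3‰

Isotope mass balance: δ_bulk = Σ fᵢ·δᵢ.
-39.7 = 0.233×(-25.4) + 0.289×δ_B + 0.226×(-60.3) + 0.252×(-41.8)
0.289·δ_B = -39.7 − (-30.080) = -9.620
δ_B = -9.620 / 0.289 = -33.29‰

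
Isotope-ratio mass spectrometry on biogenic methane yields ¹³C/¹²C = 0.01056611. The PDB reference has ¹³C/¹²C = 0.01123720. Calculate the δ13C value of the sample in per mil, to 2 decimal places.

-59.72 per mil

δ13C = (R_sample / R_standard − 1) × 1000
R_sample / R_standard = 0.01056611 / 0.01123720 = 0.940280
δ13C = (0.940280 − 1) × 1000 = -59.720 per mil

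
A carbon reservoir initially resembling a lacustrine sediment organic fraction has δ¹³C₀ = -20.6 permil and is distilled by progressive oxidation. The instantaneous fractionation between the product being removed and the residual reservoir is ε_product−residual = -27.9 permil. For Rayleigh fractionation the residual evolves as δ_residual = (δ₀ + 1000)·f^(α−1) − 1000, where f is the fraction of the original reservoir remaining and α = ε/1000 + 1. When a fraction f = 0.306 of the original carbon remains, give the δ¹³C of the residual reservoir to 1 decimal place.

12.3 permil

Rayleigh residual: δ_res = (δ₀ + 1000)·f^(α−1) − 1000
α = ε/1000 + 1 = 0.97210, so α − 1 = -0.02790
f^(α−1) = 0.306^(-0.02790) = 1.033590
δ_res = (-20.6 + 1000) × 1.033590 − 1000 = 1012.298 − 1000 = 12.30 permil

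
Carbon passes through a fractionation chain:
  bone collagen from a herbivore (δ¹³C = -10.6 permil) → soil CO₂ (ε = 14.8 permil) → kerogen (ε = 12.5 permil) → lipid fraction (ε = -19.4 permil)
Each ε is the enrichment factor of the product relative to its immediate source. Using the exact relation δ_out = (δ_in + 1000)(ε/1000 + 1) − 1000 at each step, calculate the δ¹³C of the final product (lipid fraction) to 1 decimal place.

-3.1 permil

step 1: δ = (-10.60 + 1000)·(14.8/1000 + 1) − 1000 = 4.04 permil
step 2: δ = (4.04 + 1000)·(12.5/1000 + 1) − 1000 = 16.59 permil
step 3: δ = (16.59 + 1000)·(-19.4/1000 + 1) − 1000 = -3.13 permil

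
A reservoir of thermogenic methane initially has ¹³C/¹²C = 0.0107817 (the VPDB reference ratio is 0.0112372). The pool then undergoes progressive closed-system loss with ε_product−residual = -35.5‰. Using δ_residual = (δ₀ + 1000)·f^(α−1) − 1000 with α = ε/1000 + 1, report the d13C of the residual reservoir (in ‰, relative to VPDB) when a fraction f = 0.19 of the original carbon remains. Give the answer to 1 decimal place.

δ₀ = (0.0107817/0.0112372 − 1)×1000 = (0.959465 − 1)×1000 = -40.535‰
α − 1 = ε/1000 = -0.0355
f^(α−1) = 0.19^(-0.0355) = 1.060729
δ_res = (-40.535 + 1000) × 1.060729 − 1000 = 1017.732 − 1000 = 17.73‰

17.7‰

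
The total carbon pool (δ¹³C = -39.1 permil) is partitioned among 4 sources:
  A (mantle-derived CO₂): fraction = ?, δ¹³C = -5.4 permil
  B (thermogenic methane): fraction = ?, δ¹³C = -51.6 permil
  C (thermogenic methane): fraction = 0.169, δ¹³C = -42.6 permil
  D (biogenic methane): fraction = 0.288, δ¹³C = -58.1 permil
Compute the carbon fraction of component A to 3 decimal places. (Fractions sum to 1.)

Let f_A and f_B be the unknown fractions; fractions sum to 1 so f_A + f_B = 0.543.
Mass balance: Σ fᵢ·δᵢ = δ_bulk ⇒ f_A·(-5.4) + f_B·(-51.6) = -39.1 − (-23.932) = -15.168
Substitute f_B = 0.543 − f_A:
f_A·(-5.4 − -51.6) = -15.168 − 0.543×(-51.6) = 12.851
f_A = 12.851 / 46.2 = 0.2782

0.278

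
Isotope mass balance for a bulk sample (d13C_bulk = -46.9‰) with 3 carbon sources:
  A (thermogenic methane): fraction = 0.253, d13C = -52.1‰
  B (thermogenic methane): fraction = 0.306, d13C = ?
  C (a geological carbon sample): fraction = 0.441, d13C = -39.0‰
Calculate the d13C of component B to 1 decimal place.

Isotope mass balance: δ_bulk = Σ fᵢ·δᵢ.
-46.9 = 0.253×(-52.1) + 0.306×δ_B + 0.441×(-39.0)
0.306·δ_B = -46.9 − (-30.380) = -16.520
δ_B = -16.520 / 0.306 = -53.99‰

-54.0‰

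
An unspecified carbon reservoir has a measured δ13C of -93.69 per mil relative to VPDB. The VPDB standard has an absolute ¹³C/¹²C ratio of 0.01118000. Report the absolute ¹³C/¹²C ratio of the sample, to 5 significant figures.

0.010133

R_sample = R_standard × (δ13C/1000 + 1)
R_sample = 0.01118000 × (-93.69/1000 + 1) = 0.01118000 × 0.906310
R_sample = 0.0101325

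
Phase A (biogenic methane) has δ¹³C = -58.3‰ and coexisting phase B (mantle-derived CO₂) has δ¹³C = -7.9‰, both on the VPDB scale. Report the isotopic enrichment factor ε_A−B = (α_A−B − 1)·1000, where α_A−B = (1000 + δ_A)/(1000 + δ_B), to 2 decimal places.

α_A−B = (1000 + -58.3) / (1000 + -7.9) = 941.7 / 992.1 = 0.949199
ε_A−B = (0.949199 − 1) × 1000 = -50.801‰
(The approximation ε ≈ δ_A − δ_B would give -50.4‰.)

-50.80‰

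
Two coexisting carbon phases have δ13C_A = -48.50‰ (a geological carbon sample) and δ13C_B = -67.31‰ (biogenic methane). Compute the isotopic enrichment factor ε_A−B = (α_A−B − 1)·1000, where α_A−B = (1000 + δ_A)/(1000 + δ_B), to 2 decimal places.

α_A−B = (1000 + -48.50) / (1000 + -67.31) = 951.50 / 932.69 = 1.020167
ε_A−B = (1.020167 − 1) × 1000 = 20.167‰
(The approximation ε ≈ δ_A − δ_B would give 18.81‰.)

20.17‰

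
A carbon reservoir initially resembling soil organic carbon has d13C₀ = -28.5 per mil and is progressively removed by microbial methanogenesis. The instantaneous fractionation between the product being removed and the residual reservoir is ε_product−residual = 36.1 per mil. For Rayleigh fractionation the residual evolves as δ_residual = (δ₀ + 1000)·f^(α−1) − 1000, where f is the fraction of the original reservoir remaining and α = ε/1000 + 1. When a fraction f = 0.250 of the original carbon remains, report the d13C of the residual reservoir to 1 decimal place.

Rayleigh residual: δ_res = (δ₀ + 1000)·f^(α−1) − 1000
α = ε/1000 + 1 = 1.03610, so α − 1 = 0.03610
f^(α−1) = 0.250^(0.03610) = 0.951186
δ_res = (-28.5 + 1000) × 0.951186 − 1000 = 924.078 − 1000 = -75.92 per mil

-75.9 per mil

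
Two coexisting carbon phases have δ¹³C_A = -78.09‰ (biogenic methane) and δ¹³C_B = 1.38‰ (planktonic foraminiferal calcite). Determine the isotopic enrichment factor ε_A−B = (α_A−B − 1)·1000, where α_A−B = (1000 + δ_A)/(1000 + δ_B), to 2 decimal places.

α_A−B = (1000 + -78.09) / (1000 + 1.38) = 921.91 / 1001.38 = 0.920640
ε_A−B = (0.920640 − 1) × 1000 = -79.360‰
(The approximation ε ≈ δ_A − δ_B would give -79.47‰.)

-79.36‰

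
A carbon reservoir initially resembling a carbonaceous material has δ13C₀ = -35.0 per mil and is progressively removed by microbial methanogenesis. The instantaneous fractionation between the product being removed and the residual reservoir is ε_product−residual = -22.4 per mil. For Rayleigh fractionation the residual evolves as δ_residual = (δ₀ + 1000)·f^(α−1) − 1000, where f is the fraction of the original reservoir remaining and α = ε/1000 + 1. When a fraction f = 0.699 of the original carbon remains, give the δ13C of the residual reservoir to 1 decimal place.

-27.2 per mil

Rayleigh residual: δ_res = (δ₀ + 1000)·f^(α−1) − 1000
α = ε/1000 + 1 = 0.97760, so α − 1 = -0.02240
f^(α−1) = 0.699^(-0.02240) = 1.008054
δ_res = (-35.0 + 1000) × 1.008054 − 1000 = 972.772 − 1000 = -27.23 per mil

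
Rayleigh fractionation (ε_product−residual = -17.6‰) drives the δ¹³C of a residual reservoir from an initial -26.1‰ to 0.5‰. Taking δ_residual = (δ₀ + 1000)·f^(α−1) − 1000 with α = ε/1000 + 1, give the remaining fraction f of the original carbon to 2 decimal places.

α − 1 = ε/1000 = -0.0176
(δ_res + 1000)/(δ₀ + 1000) = (0.5 + 1000)/(-26.1 + 1000) = 1000.5/973.9 = 1.027313
f = 1.027313^(1/-0.0176) = exp(ln(1.027313)/-0.0176) = exp(0.02695/-0.0176)
f = exp(-1.5311) = 0.2163

0.22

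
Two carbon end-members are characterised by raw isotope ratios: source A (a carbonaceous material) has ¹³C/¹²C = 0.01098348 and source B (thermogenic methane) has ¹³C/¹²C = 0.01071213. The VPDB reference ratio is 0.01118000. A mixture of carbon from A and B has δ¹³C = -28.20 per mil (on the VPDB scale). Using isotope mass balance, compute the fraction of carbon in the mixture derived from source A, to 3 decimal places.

0.562

δ_A = (0.01098348/0.01118000 − 1)×1000 = (0.982422 − 1)×1000 = -17.578 per mil
δ_B = (0.01071213/0.01118000 − 1)×1000 = (0.958151 − 1)×1000 = -41.849 per mil
f_A = (δ_mix − δ_B)/(δ_A − δ_B) = (-28.20 − (-41.849))/(-17.578 − (-41.849))
f_A = 13.649 / 24.271 = 0.5624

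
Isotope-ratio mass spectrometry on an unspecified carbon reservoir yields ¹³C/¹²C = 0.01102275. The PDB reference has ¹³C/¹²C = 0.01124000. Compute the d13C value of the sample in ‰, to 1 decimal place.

d13C = (R_sample / R_standard − 1) × 1000
R_sample / R_standard = 0.01102275 / 0.01124000 = 0.980672
d13C = (0.980672 − 1) × 1000 = -19.33‰

-19.3‰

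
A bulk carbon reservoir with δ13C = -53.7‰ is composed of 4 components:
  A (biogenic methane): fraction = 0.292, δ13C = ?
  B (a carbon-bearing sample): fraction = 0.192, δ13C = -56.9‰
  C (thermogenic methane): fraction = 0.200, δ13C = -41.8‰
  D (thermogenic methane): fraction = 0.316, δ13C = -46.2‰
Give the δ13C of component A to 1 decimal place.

Isotope mass balance: δ_bulk = Σ fᵢ·δᵢ.
-53.7 = 0.292×δ_A + 0.192×(-56.9) + 0.200×(-41.8) + 0.316×(-46.2)
0.292·δ_A = -53.7 − (-33.884) = -19.816
δ_A = -19.816 / 0.292 = -67.86‰

-67.9‰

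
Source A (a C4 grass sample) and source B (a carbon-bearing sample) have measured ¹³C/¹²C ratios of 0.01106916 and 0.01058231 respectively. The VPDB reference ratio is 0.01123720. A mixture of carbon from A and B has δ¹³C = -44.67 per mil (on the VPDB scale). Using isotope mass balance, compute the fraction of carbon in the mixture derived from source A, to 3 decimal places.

0.314

δ_A = (0.01106916/0.01123720 − 1)×1000 = (0.985046 − 1)×1000 = -14.954 per mil
δ_B = (0.01058231/0.01123720 − 1)×1000 = (0.941721 − 1)×1000 = -58.279 per mil
f_A = (δ_mix − δ_B)/(δ_A − δ_B) = (-44.67 − (-58.279))/(-14.954 − (-58.279))
f_A = 13.609 / 43.325 = 0.3141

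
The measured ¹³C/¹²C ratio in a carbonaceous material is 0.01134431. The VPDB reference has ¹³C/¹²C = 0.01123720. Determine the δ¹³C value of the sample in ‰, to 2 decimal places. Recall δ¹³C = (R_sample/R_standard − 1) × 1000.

9.53‰

δ¹³C = (R_sample / R_standard − 1) × 1000
R_sample / R_standard = 0.01134431 / 0.01123720 = 1.009532
δ¹³C = (1.009532 − 1) × 1000 = 9.532‰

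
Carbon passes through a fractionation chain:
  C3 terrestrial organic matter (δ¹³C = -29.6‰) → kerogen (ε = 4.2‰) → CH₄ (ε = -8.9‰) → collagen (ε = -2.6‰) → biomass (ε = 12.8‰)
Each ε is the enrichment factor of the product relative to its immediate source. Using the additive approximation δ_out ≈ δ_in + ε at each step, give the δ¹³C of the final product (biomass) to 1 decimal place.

step 1: δ ≈ -29.6 + (4.2) = -25.4‰
step 2: δ ≈ -25.4 + (-8.9) = -34.3‰
step 3: δ ≈ -34.3 + (-2.6) = -36.9‰
step 4: δ ≈ -36.9 + (12.8) = -24.1‰

-24.1‰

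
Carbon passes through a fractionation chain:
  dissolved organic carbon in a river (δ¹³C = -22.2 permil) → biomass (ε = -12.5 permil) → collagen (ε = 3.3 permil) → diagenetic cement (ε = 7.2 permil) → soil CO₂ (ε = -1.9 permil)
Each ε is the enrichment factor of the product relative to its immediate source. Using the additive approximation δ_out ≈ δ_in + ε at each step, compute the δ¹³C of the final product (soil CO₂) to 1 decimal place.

step 1: δ ≈ -22.2 + (-12.5) = -34.7 permil
step 2: δ ≈ -34.7 + (3.3) = -31.4 permil
step 3: δ ≈ -31.4 + (7.2) = -24.2 permil
step 4: δ ≈ -24.2 + (-1.9) = -26.1 permil

-26.1 permil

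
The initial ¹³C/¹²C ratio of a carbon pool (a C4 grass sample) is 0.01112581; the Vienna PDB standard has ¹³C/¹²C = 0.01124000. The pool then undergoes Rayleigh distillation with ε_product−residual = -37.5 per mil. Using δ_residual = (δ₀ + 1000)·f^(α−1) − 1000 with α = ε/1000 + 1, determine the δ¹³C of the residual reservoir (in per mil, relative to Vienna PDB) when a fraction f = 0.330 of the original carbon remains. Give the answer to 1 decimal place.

31.9 per mil

δ₀ = (0.01112581/0.01124000 − 1)×1000 = (0.989841 − 1)×1000 = -10.159 per mil
α − 1 = ε/1000 = -0.0375
f^(α−1) = 0.330^(-0.0375) = 1.042451
δ_res = (-10.159 + 1000) × 1.042451 − 1000 = 1031.861 − 1000 = 31.86 per mil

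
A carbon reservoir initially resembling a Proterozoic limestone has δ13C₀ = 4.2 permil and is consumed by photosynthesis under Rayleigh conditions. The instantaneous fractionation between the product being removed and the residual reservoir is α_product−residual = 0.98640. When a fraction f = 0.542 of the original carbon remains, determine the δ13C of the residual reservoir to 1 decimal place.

12.6 permil

Rayleigh residual: δ_res = (δ₀ + 1000)·f^(α−1) − 1000
α − 1 = -0.01360
f^(α−1) = 0.542^(-0.01360) = 1.008365
δ_res = (4.2 + 1000) × 1.008365 − 1000 = 1012.600 − 1000 = 12.60 permil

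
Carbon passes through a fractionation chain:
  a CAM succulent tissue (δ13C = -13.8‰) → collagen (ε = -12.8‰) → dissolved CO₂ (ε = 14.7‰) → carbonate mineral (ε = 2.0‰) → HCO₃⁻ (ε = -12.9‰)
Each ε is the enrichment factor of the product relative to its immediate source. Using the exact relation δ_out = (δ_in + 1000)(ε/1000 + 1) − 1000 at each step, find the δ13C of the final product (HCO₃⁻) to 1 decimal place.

-22.9‰

step 1: δ = (-13.80 + 1000)·(-12.8/1000 + 1) − 1000 = -26.42‰
step 2: δ = (-26.42 + 1000)·(14.7/1000 + 1) − 1000 = -12.11‰
step 3: δ = (-12.11 + 1000)·(2.0/1000 + 1) − 1000 = -10.14‰
step 4: δ = (-10.14 + 1000)·(-12.9/1000 + 1) − 1000 = -22.91‰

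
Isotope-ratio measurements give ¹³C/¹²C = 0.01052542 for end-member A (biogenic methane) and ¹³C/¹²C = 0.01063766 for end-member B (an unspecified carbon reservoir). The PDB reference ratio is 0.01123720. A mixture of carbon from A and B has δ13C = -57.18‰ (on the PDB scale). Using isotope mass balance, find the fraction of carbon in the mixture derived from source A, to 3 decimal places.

δ_A = (0.01052542/0.01123720 − 1)×1000 = (0.936659 − 1)×1000 = -63.341‰
δ_B = (0.01063766/0.01123720 − 1)×1000 = (0.946647 − 1)×1000 = -53.353‰
f_A = (δ_mix − δ_B)/(δ_A − δ_B) = (-57.18 − (-53.353))/(-63.341 − (-53.353))
f_A = -3.827 / -9.988 = 0.3831

0.383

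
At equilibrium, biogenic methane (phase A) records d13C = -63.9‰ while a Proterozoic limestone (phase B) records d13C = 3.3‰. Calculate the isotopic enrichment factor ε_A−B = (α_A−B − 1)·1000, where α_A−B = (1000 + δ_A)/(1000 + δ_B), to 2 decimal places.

-66.98‰

α_A−B = (1000 + -63.9) / (1000 + 3.3) = 936.1 / 1003.3 = 0.933021
ε_A−B = (0.933021 − 1) × 1000 = -66.979‰
(The approximation ε ≈ δ_A − δ_B would give -67.2‰.)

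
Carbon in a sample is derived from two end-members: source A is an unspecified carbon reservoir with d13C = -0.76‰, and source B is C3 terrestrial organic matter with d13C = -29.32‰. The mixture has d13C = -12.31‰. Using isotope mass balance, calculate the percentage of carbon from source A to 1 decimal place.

59.6%

δ_mix = f_A·δ_A + (1 − f_A)·δ_B  ⇒  f_A = (δ_mix − δ_B)/(δ_A − δ_B)
f_A = (-12.31 − (-29.32)) / (-0.76 − (-29.32))
f_A = 17.01 / 28.56 = 0.5956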